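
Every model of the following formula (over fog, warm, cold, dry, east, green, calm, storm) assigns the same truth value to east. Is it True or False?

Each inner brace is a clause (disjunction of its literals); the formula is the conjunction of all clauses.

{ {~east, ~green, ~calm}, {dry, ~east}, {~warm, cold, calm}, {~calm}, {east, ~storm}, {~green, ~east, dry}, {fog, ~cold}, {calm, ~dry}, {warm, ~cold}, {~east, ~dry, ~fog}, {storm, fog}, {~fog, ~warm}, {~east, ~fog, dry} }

False

Suppose east = 1.
(dry) alone gives dry = 1.
(~calm) alone gives calm = 0.
That conflicts with the unit clause (calm).
So every satisfying assignment has east = False.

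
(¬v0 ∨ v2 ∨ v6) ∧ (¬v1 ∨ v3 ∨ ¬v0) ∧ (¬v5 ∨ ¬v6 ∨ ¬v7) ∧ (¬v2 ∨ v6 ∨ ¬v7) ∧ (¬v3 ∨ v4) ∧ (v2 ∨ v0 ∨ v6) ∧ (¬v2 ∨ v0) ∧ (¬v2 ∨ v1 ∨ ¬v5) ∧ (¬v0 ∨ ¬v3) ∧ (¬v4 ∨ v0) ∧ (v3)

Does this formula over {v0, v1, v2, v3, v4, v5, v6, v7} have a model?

From the singleton clause (v3), v3 = True.
From the singleton clause (v4), v4 = True.
From the singleton clause (¬v0), v0 = False.
That conflicts with the unit clause (v0).
No assignment satisfies every clause.

No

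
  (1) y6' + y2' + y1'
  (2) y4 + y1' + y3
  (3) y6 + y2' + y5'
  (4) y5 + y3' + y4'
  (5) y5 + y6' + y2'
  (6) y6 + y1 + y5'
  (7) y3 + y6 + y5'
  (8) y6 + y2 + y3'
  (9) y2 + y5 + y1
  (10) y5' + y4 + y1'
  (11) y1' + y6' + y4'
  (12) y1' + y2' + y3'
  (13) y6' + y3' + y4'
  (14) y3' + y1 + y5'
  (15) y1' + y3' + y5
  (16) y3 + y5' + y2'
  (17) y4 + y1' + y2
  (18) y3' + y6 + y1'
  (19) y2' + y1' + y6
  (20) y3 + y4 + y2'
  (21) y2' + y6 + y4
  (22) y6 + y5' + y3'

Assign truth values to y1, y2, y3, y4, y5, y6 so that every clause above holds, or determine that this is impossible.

Try y6 = 1.
Try y2 = 0.
Try y5 = 1.
Try y4 = 1.
The clause (y1') is unit, so y1 = 0.
The clause (y3') is unit, so y3 = 0.
This assignment satisfies each clause.

y1: 0, y2: 0, y3: 0, y4: 1, y5: 1, y6: 1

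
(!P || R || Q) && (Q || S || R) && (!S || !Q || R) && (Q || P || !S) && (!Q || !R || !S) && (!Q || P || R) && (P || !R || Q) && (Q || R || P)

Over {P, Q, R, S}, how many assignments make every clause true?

5

There are 2^4 = 16 truth assignments over (P, Q, R, S).
Split on P. With P = true, the clauses containing P are satisfied and !P drops from the rest; 4 of the 2^3 = 8 assignments to the other variables satisfy what remains.
With P = false, by the same count on the reduced clause set, 1 assignment works.
Total: 4 + 1 = 5.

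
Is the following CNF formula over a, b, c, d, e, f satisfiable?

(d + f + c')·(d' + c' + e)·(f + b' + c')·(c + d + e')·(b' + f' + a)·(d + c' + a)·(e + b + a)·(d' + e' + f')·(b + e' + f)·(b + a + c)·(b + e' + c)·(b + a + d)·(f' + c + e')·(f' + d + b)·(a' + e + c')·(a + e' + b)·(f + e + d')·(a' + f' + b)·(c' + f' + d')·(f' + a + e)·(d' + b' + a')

Case d = 0:
Case f = 0:
From the singleton clause (c'), c = 0.
From the singleton clause (e'), e = 0.
Case b = 0:
From the singleton clause (a), a = 1.
All clauses are satisfied.
A satisfying assignment: a ↦ 1,  b ↦ 0,  c ↦ 0,  d ↦ 0,  e ↦ 0,  f ↦ 0.

Yes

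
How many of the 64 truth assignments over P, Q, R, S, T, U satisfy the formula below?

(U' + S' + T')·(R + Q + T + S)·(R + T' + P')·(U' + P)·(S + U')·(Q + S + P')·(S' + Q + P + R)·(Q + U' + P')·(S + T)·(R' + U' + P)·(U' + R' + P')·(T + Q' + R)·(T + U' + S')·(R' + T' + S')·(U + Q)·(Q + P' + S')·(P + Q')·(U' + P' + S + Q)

There are 2^6 = 64 truth assignments over (P, Q, R, S, T, U).
Split on T. With T = 1, the clauses containing T are satisfied and T' drops from the rest; 1 of the 2^5 = 32 assignments to the other variables satisfy what remains.
With T = 0, by the same count on the reduced clause set, 1 assignment works.
Total: 1 + 1 = 2.

2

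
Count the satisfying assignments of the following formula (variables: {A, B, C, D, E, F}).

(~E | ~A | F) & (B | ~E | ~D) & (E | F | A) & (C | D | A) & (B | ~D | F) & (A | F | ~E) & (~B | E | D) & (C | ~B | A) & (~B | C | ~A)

19

There are 2^6 = 64 truth assignments over (A, B, C, D, E, F).
Split on E. With E = 1, the clauses containing E are satisfied and ~E drops from the rest; 7 of the 2^5 = 32 assignments to the other variables satisfy what remains.
With E = 0, by the same count on the reduced clause set, 12 assignments work.
(One model: A=F, B=F, C=F, D=T, E=F, F=T.)
Total: 7 + 12 = 19.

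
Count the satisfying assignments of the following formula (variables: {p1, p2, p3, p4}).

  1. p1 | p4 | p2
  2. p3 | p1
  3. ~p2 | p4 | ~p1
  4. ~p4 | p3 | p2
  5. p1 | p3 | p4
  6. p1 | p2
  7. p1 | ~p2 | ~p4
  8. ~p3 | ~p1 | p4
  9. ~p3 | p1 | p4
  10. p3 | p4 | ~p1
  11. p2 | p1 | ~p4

There are 2^4 = 16 truth assignments over (p1, p2, p3, p4).
Check each against the 11 clauses (columns in the order p1, p2, p3, p4):
  F F F F  ✗ fails (p1 | p4 | p2)
  F F F T  ✗ fails (p3 | p1)
  F F T F  ✗ fails (p1 | p4 | p2)
  F F T T  ✗ fails (p1 | p2)
  F T F F  ✗ fails (p3 | p1)
  F T F T  ✗ fails (p3 | p1)
  F T T F  ✗ fails (~p3 | p1 | p4)
  F T T T  ✗ fails (p1 | ~p2 | ~p4)
  T F F F  ✗ fails (p3 | p4 | ~p1)
  T F F T  ✗ fails (~p4 | p3 | p2)
  T F T F  ✗ fails (~p3 | ~p1 | p4)
  T F T T  ✓ satisfies all
  T T F F  ✗ fails (~p2 | p4 | ~p1)
  T T F T  ✓ satisfies all
  T T T F  ✗ fails (~p2 | p4 | ~p1)
  T T T T  ✓ satisfies all
3 of the 16 rows are models.

3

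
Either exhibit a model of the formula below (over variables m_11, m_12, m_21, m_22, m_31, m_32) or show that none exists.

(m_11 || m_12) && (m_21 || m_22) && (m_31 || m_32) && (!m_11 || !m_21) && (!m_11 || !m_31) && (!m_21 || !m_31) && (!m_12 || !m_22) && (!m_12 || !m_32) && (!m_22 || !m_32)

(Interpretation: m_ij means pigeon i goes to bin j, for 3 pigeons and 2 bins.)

Case m_11 = true:
Unit clause (!m_21) forces m_21 = false.
Unit clause (m_22) forces m_22 = true.
Unit clause (!m_31) forces m_31 = false.
Unit clause (m_32) forces m_32 = true.
But (!m_32) is also a unit clause — contradiction.
That branch fails; take m_11 = false instead.
Unit clause (m_12) forces m_12 = true.
Unit clause (!m_22) forces m_22 = false.
Unit clause (m_21) forces m_21 = true.
Unit clause (!m_31) forces m_31 = false.
Unit clause (m_32) forces m_32 = true.
But (!m_32) is also a unit clause — contradiction.
Either choice for m_11 ends in contradiction.

UNSATISFIABLE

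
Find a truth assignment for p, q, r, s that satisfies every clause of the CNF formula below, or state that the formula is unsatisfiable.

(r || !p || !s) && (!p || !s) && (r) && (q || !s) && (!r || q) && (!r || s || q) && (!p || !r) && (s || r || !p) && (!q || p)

Unit clause (r) forces r = true.
Unit clause (q) forces q = true.
Unit clause (!p) forces p = false.
But (p) is also a unit clause — contradiction.

UNSATISFIABLE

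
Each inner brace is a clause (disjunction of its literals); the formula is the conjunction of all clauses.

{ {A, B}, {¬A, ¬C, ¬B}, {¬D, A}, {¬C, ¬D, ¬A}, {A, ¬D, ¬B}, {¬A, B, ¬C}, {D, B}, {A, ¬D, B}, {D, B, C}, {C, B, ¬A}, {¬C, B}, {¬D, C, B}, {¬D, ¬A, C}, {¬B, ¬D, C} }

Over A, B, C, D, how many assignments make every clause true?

3

There are 2^4 = 16 truth assignments over (A, B, C, D).
Check each against the 14 clauses (columns in the order A, B, C, D):
  F F F F  ✗ fails (A ∨ B)
  F F F T  ✗ fails (A ∨ B)
  F F T F  ✗ fails (A ∨ B)
  F F T T  ✗ fails (A ∨ B)
  F T F F  ✓ satisfies all
  F T F T  ✗ fails (¬D ∨ A)
  F T T F  ✓ satisfies all
  F T T T  ✗ fails (¬D ∨ A)
  T F F F  ✗ fails (D ∨ B)
  T F F T  ✗ fails (C ∨ B ∨ ¬A)
  T F T F  ✗ fails (¬A ∨ B ∨ ¬C)
  T F T T  ✗ fails (¬C ∨ ¬D ∨ ¬A)
  T T F F  ✓ satisfies all
  T T F T  ✗ fails (¬D ∨ ¬A ∨ C)
  T T T F  ✗ fails (¬A ∨ ¬C ∨ ¬B)
  T T T T  ✗ fails (¬A ∨ ¬C ∨ ¬B)
3 of the 16 rows are models.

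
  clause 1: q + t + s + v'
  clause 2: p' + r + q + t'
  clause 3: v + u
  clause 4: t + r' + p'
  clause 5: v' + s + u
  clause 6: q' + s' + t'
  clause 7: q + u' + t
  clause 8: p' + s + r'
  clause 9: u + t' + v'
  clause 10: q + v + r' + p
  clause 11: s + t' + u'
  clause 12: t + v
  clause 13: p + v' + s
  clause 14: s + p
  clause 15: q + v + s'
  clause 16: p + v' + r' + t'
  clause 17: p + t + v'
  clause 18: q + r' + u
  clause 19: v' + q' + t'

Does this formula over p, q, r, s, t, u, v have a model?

Satisfiable

Branch on v: set v = 1.
Branch on s: set s = 0.
Unit clause (u) forces u = 1.
Unit clause (t') forces t = 0.
Unit clause (q) forces q = 1.
Unit clause (p) forces p = 1.
Unit clause (r') forces r = 0.
Every clause now holds.
A satisfying assignment: p=1; q=1; r=0; s=0; t=0; u=1; v=1.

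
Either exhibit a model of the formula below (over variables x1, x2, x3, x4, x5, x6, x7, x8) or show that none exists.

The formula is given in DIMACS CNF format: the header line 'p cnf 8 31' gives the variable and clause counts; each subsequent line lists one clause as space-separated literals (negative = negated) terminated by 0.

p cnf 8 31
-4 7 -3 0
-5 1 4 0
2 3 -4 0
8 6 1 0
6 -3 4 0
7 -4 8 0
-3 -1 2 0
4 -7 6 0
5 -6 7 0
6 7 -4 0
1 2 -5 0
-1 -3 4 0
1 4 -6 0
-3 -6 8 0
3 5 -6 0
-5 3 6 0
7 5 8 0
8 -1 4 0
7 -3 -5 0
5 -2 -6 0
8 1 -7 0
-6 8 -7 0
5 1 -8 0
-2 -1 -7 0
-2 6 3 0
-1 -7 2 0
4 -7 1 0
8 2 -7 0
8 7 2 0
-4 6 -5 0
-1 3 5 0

x1=True; x2=True; x3=False; x4=True; x5=True; x6=True; x7=False; x8=True

Case x4 = True:
Case x7 = False:
Unit clause (¬x3) forces x3 = False.
Unit clause (x2) forces x2 = True.
Unit clause (x8) forces x8 = True.
Unit clause (x6) forces x6 = True.
Unit clause (x5) forces x5 = True.
Every clause is now satisfied; x1 is unconstrained.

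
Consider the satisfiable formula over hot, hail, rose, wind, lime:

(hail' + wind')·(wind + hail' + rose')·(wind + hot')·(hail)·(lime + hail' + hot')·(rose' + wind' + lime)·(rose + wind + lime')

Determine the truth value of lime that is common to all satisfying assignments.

Suppose lime = 1.
(hail) alone gives hail = 1.
(wind') alone gives wind = 0.
(rose') alone gives rose = 0.
Now (rose) is unsatisfied and unit — conflict.
So every satisfying assignment has lime = False.

False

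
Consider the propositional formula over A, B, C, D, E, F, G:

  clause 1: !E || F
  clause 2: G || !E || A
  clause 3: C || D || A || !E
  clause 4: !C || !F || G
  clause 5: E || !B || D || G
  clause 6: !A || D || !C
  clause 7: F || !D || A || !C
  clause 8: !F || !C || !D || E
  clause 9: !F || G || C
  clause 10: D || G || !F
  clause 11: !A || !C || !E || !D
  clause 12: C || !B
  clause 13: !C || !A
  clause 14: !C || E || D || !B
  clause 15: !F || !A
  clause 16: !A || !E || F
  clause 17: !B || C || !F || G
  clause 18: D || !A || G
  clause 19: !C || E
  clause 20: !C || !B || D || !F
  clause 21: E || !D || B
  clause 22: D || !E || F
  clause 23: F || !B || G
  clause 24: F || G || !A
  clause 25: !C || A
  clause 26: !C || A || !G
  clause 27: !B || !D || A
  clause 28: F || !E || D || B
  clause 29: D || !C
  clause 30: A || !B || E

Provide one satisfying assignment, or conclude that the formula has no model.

A ↦ true,  B ↦ false,  C ↦ false,  D ↦ false,  E ↦ false,  F ↦ false,  G ↦ true

Case E = false:
The clause (!C) is unit, so C = false.
The clause (!B) is unit, so B = false.
The clause (!D) is unit, so D = false.
Case F = false:
Case A = true:
The clause (G) is unit, so G = true.
Every clause now holds.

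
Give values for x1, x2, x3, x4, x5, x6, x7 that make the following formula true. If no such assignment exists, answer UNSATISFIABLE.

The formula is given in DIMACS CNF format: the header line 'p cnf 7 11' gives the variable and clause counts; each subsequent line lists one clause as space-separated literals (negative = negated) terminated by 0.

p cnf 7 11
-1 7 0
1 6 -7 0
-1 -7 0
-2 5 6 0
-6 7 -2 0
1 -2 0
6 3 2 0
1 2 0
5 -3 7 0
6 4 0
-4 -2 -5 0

Try x1 = False.
From the singleton clause (¬x2), x2 = False.
That conflicts with the unit clause (x2).
Undo x1 and try x1 = True.
From the singleton clause (x7), x7 = True.
That conflicts with the unit clause (¬x7).
Both values of x1 lead to a conflict.

UNSATISFIABLE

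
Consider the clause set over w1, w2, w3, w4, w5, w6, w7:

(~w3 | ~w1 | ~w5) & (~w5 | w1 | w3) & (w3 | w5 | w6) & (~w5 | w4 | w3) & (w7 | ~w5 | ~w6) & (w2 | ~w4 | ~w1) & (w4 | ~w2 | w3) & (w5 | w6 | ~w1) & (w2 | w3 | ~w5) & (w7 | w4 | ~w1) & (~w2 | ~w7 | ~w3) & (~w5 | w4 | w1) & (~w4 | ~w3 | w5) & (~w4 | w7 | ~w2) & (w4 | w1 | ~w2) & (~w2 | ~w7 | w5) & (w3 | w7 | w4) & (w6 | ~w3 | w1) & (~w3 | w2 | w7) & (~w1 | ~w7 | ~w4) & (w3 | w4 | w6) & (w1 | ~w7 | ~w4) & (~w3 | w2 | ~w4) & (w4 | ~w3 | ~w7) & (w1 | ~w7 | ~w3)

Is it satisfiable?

Satisfiable

Case w3 = 0:
Case w5 = 0:
Unit clause (w6) forces w6 = 1.
Case w4 = 0:
Unit clause (~w2) forces w2 = 0.
Unit clause (w7) forces w7 = 1.
Every clause is now satisfied; w1 is unconstrained.
A satisfying assignment: w1: 1,  w2: 0,  w3: 0,  w4: 0,  w5: 0,  w6: 1,  w7: 1.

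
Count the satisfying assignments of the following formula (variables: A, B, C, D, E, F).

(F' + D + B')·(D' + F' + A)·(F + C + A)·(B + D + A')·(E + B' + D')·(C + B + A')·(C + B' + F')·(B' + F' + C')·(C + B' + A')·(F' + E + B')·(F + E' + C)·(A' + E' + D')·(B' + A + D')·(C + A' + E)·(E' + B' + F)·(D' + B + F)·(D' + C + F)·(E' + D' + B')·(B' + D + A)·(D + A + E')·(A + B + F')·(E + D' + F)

3

There are 2^6 = 64 truth assignments over (A, B, C, D, E, F).
Split on D. With D = 1, the clauses containing D are satisfied and D' drops from the rest; 1 of the 2^5 = 32 assignments to the other variables satisfy what remains.
With D = 0, by the same count on the reduced clause set, 2 assignments work.
(One model: A=F, B=F, C=T, D=F, E=F, F=F.)
Total: 1 + 2 = 3.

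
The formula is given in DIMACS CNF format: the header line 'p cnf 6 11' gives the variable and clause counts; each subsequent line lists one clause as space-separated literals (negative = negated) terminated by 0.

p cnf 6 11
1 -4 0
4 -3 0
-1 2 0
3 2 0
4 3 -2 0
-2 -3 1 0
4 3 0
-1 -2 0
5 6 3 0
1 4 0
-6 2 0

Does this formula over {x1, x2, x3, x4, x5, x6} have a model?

No, unsatisfiable

Try x1 = True.
The clause (x2) is unit, so x2 = True.
That conflicts with the unit clause (¬x2).
So x1 must be the other value — set x1 = False.
The clause (¬x4) is unit, so x4 = False.
That conflicts with the unit clause (x4).
Either choice for x1 ends in contradiction.
No assignment satisfies every clause.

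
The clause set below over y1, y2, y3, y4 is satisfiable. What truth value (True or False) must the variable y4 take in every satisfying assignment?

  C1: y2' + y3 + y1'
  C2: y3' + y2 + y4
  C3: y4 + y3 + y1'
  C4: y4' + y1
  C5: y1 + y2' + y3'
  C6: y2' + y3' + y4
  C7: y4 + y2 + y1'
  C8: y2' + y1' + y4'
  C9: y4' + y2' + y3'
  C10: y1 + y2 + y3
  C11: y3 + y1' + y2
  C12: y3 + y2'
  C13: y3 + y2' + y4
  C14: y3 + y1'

Suppose y4 = 0.
Branch on y3: set y3 = 0.
(y1') alone gives y1 = 0.
(y2) alone gives y2 = 1.
But (y2') is also a unit clause — contradiction.
That branch fails; take y3 = 1 instead.
(y2) alone gives y2 = 1.
But (y2') is also a unit clause — contradiction.
Neither y3 = 1 nor y3 = 0 works.
So every satisfying assignment has y4 = True.

True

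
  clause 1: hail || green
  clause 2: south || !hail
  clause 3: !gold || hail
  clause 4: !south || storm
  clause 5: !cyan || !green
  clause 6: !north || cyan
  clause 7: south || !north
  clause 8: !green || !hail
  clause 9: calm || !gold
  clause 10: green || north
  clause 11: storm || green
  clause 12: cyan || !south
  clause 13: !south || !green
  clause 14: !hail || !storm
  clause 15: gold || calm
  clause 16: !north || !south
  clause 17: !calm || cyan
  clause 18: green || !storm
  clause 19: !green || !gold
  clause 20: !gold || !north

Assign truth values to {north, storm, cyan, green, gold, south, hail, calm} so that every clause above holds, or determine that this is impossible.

UNSATISFIABLE

Suppose hail = true.
(south) alone gives south = true.
(storm) alone gives storm = true.
That conflicts with the unit clause (!storm).
So hail must be the other value — set hail = false.
(green) alone gives green = true.
(!gold) alone gives gold = false.
(!cyan) alone gives cyan = false.
(!north) alone gives north = false.
(!south) alone gives south = false.
(calm) alone gives calm = true.
That conflicts with the unit clause (!calm).
Either choice for hail ends in contradiction.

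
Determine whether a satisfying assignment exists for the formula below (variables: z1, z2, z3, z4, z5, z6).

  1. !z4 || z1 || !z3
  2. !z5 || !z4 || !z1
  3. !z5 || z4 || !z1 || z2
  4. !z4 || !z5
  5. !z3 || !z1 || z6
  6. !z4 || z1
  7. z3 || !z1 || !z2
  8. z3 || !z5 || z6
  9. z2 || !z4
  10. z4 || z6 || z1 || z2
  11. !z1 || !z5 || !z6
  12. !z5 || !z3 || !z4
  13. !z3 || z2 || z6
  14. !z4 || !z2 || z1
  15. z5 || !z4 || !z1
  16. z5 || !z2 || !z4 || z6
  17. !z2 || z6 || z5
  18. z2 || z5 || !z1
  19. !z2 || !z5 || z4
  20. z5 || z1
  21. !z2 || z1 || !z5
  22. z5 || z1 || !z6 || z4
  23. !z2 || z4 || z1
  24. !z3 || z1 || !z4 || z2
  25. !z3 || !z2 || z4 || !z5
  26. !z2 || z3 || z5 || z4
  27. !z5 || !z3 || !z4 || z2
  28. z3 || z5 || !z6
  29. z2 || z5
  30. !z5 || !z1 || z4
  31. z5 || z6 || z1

Yes

Try z4 = false.
Try z2 = false.
Unit clause (z5) forces z5 = true.
Unit clause (!z1) forces z1 = false.
Unit clause (z6) forces z6 = true.
Every clause is now satisfied; z3 is unconstrained.
A satisfying assignment: z1 ↦ false,  z2 ↦ false,  z3 ↦ true,  z4 ↦ false,  z5 ↦ true,  z6 ↦ true.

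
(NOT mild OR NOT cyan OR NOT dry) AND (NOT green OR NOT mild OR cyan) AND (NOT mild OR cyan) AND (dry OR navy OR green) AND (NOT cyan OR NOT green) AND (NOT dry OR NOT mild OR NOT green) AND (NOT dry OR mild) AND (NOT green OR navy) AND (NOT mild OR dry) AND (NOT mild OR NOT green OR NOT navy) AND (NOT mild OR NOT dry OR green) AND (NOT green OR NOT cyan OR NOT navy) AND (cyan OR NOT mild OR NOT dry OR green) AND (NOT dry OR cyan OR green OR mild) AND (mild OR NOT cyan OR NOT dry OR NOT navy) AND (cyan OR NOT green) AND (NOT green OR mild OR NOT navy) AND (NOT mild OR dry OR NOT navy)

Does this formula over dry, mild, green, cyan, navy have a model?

Branch on mild: set mild = false.
The clause (NOT dry) is unit, so dry = false.
Branch on navy: set navy = true.
The clause (NOT green) is unit, so green = false.
All clauses hold; cyan can take either value.
A satisfying assignment: dry: false; mild: false; green: false; cyan: true; navy: true.

Yes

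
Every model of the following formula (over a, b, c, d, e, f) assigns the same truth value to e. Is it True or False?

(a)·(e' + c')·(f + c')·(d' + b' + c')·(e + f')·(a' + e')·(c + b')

Suppose e = 1.
Unit clause (a) forces a = 1.
But (a') is also a unit clause — contradiction.
So every satisfying assignment has e = False.

False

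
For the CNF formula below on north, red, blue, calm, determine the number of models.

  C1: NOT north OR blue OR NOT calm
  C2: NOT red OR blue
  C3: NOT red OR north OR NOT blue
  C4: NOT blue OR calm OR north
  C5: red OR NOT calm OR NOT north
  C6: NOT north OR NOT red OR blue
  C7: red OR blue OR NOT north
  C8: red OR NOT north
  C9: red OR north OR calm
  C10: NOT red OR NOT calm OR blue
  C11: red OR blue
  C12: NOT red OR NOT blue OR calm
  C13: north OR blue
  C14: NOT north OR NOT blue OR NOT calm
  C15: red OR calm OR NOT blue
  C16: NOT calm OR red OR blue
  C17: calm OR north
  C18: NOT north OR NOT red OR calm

1

There are 2^4 = 16 truth assignments over (north, red, blue, calm).
Check each against the 18 clauses (columns in the order north, red, blue, calm):
  F F F F  ✗ fails (red OR north OR calm)
  F F F T  ✗ fails (red OR blue)
  F F T F  ✗ fails (NOT blue OR calm OR north)
  F F T T  ✓ satisfies all
  F T F F  ✗ fails (NOT red OR blue)
  F T F T  ✗ fails (NOT red OR blue)
  F T T F  ✗ fails (NOT red OR north OR NOT blue)
  F T T T  ✗ fails (NOT red OR north OR NOT blue)
  T F F F  ✗ fails (red OR blue OR NOT north)
  T F F T  ✗ fails (NOT north OR blue OR NOT calm)
  T F T F  ✗ fails (red OR NOT north)
  T F T T  ✗ fails (red OR NOT calm OR NOT north)
  T T F F  ✗ fails (NOT red OR blue)
  T T F T  ✗ fails (NOT north OR blue OR NOT calm)
  T T T F  ✗ fails (NOT red OR NOT blue OR calm)
  T T T T  ✗ fails (NOT north OR NOT blue OR NOT calm)
1 of the 16 rows is a model.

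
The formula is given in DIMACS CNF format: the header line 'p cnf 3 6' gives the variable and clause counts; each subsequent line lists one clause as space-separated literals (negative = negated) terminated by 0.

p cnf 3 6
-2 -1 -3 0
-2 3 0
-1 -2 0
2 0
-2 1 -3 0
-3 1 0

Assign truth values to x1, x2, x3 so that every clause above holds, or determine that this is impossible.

(x2) alone gives x2 = True.
(x3) alone gives x3 = True.
(¬x1) alone gives x1 = False.
That conflicts with the unit clause (x1).

UNSATISFIABLE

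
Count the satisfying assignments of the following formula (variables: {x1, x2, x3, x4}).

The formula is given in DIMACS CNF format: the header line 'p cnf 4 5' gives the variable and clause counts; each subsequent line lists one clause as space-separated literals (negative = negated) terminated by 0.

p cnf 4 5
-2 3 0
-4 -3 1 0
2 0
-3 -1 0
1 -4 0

There are 2^4 = 16 truth assignments over (x1, x2, x3, x4).
Check each against the 5 clauses (columns in the order x1, x2, x3, x4):
  F F F F  ✗ fails (x2)
  F F F T  ✗ fails (x2)
  F F T F  ✗ fails (x2)
  F F T T  ✗ fails (¬x4 ∨ ¬x3 ∨ x1)
  F T F F  ✗ fails (¬x2 ∨ x3)
  F T F T  ✗ fails (¬x2 ∨ x3)
  F T T F  ✓ satisfies all
  F T T T  ✗ fails (¬x4 ∨ ¬x3 ∨ x1)
  T F F F  ✗ fails (x2)
  T F F T  ✗ fails (x2)
  T F T F  ✗ fails (x2)
  T F T T  ✗ fails (x2)
  T T F F  ✗ fails (¬x2 ∨ x3)
  T T F T  ✗ fails (¬x2 ∨ x3)
  T T T F  ✗ fails (¬x3 ∨ ¬x1)
  T T T T  ✗ fails (¬x3 ∨ ¬x1)
1 of the 16 rows is a model.

1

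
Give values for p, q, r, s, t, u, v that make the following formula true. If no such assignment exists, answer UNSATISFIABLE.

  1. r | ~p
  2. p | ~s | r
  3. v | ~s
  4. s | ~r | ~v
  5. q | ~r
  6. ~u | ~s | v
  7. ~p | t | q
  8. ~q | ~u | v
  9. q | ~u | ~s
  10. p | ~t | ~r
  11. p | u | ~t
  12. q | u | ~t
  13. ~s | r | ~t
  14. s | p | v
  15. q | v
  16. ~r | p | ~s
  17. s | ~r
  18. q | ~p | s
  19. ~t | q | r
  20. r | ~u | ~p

p ↦ 0; q ↦ 1; r ↦ 0; s ↦ 0; t ↦ 1; u ↦ 1; v ↦ 1

Case r = 0:
The clause (~p) is unit, so p = 0.
The clause (~s) is unit, so s = 0.
The clause (v) is unit, so v = 1.
Case u = 1:
Case t = 1:
The clause (q) is unit, so q = 1.
Every clause now holds.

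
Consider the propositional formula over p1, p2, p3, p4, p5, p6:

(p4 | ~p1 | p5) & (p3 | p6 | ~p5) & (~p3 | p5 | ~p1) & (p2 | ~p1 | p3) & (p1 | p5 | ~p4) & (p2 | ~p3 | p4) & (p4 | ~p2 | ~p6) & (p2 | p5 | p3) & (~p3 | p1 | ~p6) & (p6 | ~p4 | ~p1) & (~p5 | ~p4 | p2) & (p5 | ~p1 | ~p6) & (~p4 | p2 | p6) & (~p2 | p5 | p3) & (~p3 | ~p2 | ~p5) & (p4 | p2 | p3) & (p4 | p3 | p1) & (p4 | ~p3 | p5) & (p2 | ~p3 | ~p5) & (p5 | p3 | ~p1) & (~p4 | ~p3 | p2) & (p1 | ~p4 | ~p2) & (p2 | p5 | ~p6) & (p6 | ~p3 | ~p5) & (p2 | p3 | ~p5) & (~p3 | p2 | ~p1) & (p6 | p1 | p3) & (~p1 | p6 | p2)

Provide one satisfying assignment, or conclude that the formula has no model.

p1=1; p2=1; p3=0; p4=1; p5=1; p6=1

Suppose p4 = 1.
Suppose p1 = 1.
From the singleton clause (p6), p6 = 1.
From the singleton clause (p5), p5 = 1.
From the singleton clause (p2), p2 = 1.
From the singleton clause (~p3), p3 = 0.
All clauses are satisfied.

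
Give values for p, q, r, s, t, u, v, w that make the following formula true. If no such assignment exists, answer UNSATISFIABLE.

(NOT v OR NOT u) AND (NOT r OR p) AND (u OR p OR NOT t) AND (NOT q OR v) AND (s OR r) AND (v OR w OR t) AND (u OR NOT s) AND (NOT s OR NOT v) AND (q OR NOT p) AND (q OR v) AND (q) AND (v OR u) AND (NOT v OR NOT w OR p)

p=true; q=true; r=true; s=false; t=true; u=false; v=true; w=true

The clause (q) is unit, so q = true.
The clause (v) is unit, so v = true.
The clause (NOT u) is unit, so u = false.
The clause (NOT s) is unit, so s = false.
The clause (r) is unit, so r = true.
The clause (p) is unit, so p = true.
No clause remains; t, w are free.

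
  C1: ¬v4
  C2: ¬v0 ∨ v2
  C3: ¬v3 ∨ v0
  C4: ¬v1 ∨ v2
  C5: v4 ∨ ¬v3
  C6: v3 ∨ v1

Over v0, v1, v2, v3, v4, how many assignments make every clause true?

2

There are 2^5 = 32 truth assignments over (v0, v1, v2, v3, v4).
Split on v2. With v2 = True, the clauses containing v2 are satisfied and ¬v2 drops from the rest; 2 of the 2^4 = 16 assignments to the other variables satisfy what remains.
With v2 = False, by the same count on the reduced clause set, 0 assignments work.
(One model: v0=F, v1=T, v2=T, v3=F, v4=F.)
Total: 2 + 0 = 2.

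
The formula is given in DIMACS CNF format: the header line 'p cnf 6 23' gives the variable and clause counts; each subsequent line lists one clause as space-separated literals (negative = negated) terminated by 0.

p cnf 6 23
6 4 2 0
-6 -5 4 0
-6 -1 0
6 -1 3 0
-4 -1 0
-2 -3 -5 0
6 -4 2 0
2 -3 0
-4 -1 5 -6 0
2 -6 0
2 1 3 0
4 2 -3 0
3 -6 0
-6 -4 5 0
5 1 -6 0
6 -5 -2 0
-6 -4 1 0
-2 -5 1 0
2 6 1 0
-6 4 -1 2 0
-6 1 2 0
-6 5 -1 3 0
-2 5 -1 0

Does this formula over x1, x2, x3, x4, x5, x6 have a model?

Satisfiable

Try x6 = False.
Try x4 = True.
(¬x1) alone gives x1 = False.
(x2) alone gives x2 = True.
(¬x5) alone gives x5 = False.
No clause remains; x3 is free.
A satisfying assignment: x1: False; x2: True; x3: False; x4: True; x5: False; x6: False.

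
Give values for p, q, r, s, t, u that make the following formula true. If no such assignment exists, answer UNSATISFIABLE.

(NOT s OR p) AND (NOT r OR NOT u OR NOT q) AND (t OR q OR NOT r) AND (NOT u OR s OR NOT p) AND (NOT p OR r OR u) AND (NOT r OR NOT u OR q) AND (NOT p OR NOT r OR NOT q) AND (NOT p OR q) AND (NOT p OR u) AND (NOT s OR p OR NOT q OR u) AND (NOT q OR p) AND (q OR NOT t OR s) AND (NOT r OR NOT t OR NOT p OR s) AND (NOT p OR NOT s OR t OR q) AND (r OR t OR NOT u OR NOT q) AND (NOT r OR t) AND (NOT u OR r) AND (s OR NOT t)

p=false,  q=false,  r=false,  s=false,  t=false,  u=false

Branch on s: set s = false.
(NOT t) alone gives t = false.
(NOT r) alone gives r = false.
(NOT u) alone gives u = false.
(NOT p) alone gives p = false.
(NOT q) alone gives q = false.
All clauses are satisfied.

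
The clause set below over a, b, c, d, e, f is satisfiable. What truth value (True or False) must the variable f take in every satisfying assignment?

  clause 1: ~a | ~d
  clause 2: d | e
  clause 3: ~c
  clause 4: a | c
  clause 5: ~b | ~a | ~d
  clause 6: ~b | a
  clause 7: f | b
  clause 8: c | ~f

False

Suppose f = 1.
The clause (~c) is unit, so c = 0.
Now (c) is unsatisfied and unit — conflict.
So every satisfying assignment has f = False.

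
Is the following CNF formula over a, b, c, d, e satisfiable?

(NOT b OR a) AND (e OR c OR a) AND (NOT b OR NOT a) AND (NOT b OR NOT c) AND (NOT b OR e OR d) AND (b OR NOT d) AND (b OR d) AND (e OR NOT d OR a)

No

Suppose b = false.
(NOT d) alone gives d = false.
But (d) is also a unit clause — contradiction.
Undo b and try b = true.
(a) alone gives a = true.
But (NOT a) is also a unit clause — contradiction.
Neither b = true nor b = false works.
No assignment satisfies every clause.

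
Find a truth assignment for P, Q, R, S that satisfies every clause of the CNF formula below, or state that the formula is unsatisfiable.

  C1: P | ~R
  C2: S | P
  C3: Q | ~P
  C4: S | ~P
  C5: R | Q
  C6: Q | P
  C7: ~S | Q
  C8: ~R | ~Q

P: 1,  Q: 1,  R: 0,  S: 1

Case P = 1:
Unit clause (Q) forces Q = 1.
Unit clause (S) forces S = 1.
Unit clause (~R) forces R = 0.
All clauses are satisfied.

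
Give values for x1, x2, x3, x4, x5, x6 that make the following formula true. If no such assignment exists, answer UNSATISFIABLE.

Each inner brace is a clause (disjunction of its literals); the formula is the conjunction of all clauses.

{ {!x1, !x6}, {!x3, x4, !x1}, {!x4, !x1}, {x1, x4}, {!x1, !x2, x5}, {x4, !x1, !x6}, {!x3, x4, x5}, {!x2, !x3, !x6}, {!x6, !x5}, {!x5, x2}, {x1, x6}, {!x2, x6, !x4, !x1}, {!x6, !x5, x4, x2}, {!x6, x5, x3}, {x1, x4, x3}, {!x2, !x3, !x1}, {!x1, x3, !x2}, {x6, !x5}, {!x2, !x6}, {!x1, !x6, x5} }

Branch on x1: set x1 = false.
The clause (x4) is unit, so x4 = true.
The clause (x6) is unit, so x6 = true.
The clause (!x5) is unit, so x5 = false.
The clause (x3) is unit, so x3 = true.
The clause (!x2) is unit, so x2 = false.
Every clause now holds.

x1 ↦ false,  x2 ↦ false,  x3 ↦ true,  x4 ↦ true,  x5 ↦ false,  x6 ↦ true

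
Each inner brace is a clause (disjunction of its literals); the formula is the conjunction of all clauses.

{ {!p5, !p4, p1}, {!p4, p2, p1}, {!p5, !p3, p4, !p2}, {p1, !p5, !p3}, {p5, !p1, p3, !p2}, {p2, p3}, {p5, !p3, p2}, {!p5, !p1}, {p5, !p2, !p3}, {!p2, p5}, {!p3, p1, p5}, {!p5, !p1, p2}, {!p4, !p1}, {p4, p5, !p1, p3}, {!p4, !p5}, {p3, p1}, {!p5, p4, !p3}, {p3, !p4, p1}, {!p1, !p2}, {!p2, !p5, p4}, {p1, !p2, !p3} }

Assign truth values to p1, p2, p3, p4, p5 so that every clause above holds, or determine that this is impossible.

UNSATISFIABLE

Try p2 = true.
The clause (p5) is unit, so p5 = true.
The clause (!p1) is unit, so p1 = false.
The clause (!p4) is unit, so p4 = false.
But (p4) is also a unit clause — contradiction.
That branch fails; take p2 = false instead.
The clause (p3) is unit, so p3 = true.
The clause (p5) is unit, so p5 = true.
The clause (p1) is unit, so p1 = true.
But (!p1) is also a unit clause — contradiction.
Neither p2 = true nor p2 = false works.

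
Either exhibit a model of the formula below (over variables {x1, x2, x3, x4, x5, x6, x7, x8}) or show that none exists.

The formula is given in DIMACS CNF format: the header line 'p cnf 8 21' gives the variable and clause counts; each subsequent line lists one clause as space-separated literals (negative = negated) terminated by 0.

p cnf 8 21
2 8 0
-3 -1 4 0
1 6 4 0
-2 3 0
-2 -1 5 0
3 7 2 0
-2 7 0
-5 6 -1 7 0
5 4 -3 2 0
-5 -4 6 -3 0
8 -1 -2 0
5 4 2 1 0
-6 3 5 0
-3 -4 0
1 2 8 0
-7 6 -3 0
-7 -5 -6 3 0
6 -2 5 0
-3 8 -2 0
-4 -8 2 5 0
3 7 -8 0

Try x2 = False.
Unit clause (x8) forces x8 = True.
Try x3 = False.
Unit clause (x7) forces x7 = True.
Try x6 = False.
Try x1 = True.
Try x4 = False.
No clause remains; x5 is free.

x1 ↦ True; x2 ↦ False; x3 ↦ False; x4 ↦ False; x5 ↦ False; x6 ↦ False; x7 ↦ True; x8 ↦ True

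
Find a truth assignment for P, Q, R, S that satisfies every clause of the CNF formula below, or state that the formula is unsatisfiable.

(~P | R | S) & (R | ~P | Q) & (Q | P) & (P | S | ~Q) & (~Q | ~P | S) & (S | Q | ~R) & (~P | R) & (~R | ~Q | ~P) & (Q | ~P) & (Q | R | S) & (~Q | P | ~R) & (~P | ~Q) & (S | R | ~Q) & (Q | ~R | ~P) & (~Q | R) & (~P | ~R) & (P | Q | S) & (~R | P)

UNSATISFIABLE

Case Q = 1:
The clause (~P) is unit, so P = 0.
The clause (S) is unit, so S = 1.
The clause (~R) is unit, so R = 0.
Now (R) is unsatisfied and unit — conflict.
That branch fails; take Q = 0 instead.
The clause (P) is unit, so P = 1.
Now (~P) is unsatisfied and unit — conflict.
Both values of Q lead to a conflict.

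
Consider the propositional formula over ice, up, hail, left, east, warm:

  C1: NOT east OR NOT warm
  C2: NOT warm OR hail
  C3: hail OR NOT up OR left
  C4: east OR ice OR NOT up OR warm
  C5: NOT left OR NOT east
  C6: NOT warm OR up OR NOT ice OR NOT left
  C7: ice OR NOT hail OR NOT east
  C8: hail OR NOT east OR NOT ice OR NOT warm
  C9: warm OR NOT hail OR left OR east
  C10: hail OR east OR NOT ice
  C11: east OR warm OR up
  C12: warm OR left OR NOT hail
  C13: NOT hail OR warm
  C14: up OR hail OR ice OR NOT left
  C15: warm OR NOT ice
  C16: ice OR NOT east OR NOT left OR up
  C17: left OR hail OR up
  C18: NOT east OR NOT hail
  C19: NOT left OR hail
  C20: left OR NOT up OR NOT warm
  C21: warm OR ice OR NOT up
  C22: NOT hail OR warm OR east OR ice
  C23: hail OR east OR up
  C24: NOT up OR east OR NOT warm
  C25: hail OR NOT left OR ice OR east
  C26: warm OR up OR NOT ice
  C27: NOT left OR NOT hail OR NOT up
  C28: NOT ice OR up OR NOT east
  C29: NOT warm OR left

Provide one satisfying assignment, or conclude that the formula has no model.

ice: false,  up: false,  hail: true,  left: true,  east: false,  warm: true

Suppose east = false.
Suppose warm = true.
From the singleton clause (hail), hail = true.
From the singleton clause (NOT up), up = false.
From the singleton clause (left), left = true.
From the singleton clause (NOT ice), ice = false.
All clauses are satisfied.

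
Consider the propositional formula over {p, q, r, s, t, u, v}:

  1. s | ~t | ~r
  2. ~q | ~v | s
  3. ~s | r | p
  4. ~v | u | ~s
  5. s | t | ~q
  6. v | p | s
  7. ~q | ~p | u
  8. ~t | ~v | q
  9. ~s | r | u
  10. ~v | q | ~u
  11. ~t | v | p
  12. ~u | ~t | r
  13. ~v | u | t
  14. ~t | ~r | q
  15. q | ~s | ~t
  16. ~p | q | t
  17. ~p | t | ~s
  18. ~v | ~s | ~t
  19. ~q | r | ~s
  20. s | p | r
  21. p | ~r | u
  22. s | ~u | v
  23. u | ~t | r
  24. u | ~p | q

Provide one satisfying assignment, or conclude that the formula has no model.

p ↦ 1; q ↦ 1; r ↦ 1; s ↦ 1; t ↦ 1; u ↦ 1; v ↦ 0

Try s = 1.
Try r = 1.
Try v = 0.
Try t = 1.
(p) alone gives p = 1.
(q) alone gives q = 1.
(u) alone gives u = 1.
Every clause now holds.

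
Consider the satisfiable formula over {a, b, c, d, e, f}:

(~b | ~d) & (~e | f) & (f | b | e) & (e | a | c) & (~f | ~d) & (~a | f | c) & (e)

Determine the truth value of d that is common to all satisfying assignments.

Suppose d = 1.
(~b) alone gives b = 0.
(~f) alone gives f = 0.
(~e) alone gives e = 0.
That conflicts with the unit clause (e).
So every satisfying assignment has d = False.

False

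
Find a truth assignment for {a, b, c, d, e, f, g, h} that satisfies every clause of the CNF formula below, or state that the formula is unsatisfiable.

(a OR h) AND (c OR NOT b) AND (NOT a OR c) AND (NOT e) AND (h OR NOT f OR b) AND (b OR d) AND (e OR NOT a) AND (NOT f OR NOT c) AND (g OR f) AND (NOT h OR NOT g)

(NOT e) alone gives e = false.
(NOT a) alone gives a = false.
(h) alone gives h = true.
(NOT g) alone gives g = false.
(f) alone gives f = true.
(NOT c) alone gives c = false.
(NOT b) alone gives b = false.
(d) alone gives d = true.
All clauses are satisfied.

a ↦ false; b ↦ false; c ↦ false; d ↦ true; e ↦ false; f ↦ true; g ↦ false; h ↦ true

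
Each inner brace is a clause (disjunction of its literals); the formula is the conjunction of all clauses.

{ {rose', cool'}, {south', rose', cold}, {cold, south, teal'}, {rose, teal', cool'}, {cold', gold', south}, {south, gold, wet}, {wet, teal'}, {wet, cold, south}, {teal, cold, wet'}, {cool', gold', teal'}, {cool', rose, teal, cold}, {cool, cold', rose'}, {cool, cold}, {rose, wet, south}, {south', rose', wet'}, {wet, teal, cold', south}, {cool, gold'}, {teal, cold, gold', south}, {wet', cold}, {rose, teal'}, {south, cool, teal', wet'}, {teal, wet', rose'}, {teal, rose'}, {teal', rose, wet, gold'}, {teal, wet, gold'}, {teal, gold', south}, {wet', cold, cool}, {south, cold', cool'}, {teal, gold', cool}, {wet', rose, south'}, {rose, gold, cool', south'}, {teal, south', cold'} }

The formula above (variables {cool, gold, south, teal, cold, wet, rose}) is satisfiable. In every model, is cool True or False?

False

Suppose cool = 1.
Unit clause (rose') forces rose = 0.
Unit clause (teal') forces teal = 0.
Unit clause (cold) forces cold = 1.
Unit clause (south) forces south = 1.
But (south') is also a unit clause — contradiction.
So every satisfying assignment has cool = False.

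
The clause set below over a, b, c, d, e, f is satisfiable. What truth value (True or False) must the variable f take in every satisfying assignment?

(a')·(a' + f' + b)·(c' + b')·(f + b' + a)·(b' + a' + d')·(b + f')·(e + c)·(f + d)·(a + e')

False

Suppose f = 1.
Unit clause (a') forces a = 0.
Unit clause (b) forces b = 1.
Unit clause (c') forces c = 0.
Unit clause (e) forces e = 1.
Now (e') is unsatisfied and unit — conflict.
So every satisfying assignment has f = False.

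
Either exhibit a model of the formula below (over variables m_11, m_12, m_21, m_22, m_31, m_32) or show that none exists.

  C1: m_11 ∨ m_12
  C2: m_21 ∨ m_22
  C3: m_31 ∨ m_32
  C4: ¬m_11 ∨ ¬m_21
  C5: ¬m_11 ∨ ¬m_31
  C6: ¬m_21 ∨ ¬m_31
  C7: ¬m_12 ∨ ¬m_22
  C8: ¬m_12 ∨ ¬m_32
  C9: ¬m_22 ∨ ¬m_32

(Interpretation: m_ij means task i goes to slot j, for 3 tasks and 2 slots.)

UNSATISFIABLE

Case m_11 = True:
The clause (¬m_21) is unit, so m_21 = False.
The clause (m_22) is unit, so m_22 = True.
The clause (¬m_31) is unit, so m_31 = False.
The clause (m_32) is unit, so m_32 = True.
But (¬m_32) is also a unit clause — contradiction.
Backtrack on m_11: now try m_11 = False.
The clause (m_12) is unit, so m_12 = True.
The clause (¬m_22) is unit, so m_22 = False.
The clause (m_21) is unit, so m_21 = True.
The clause (¬m_31) is unit, so m_31 = False.
The clause (m_32) is unit, so m_32 = True.
But (¬m_32) is also a unit clause — contradiction.
Neither m_11 = True nor m_11 = False works.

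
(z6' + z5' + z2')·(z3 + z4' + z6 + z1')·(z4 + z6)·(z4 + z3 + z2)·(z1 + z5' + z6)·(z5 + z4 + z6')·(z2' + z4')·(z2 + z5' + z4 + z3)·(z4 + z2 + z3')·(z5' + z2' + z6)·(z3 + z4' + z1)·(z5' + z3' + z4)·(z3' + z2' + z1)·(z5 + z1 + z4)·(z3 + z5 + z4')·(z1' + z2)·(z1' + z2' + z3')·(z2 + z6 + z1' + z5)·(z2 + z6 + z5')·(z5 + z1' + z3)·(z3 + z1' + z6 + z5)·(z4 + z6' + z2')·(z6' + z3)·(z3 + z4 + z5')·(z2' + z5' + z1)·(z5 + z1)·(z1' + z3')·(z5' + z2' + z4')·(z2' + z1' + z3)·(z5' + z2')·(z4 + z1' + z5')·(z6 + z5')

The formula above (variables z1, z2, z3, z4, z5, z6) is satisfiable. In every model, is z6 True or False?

Suppose z6 = 0.
(z4) alone gives z4 = 1.
(z2') alone gives z2 = 0.
(z1') alone gives z1 = 0.
(z5') alone gives z5 = 0.
Now (z5) is unsatisfied and unit — conflict.
So every satisfying assignment has z6 = True.

True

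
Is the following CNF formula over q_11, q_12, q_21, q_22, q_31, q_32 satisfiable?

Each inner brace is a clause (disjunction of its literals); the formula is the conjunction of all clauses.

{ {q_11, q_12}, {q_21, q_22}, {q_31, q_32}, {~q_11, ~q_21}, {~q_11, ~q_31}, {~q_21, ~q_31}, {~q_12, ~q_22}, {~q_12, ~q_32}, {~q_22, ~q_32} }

No

Case q_11 = 1:
From the singleton clause (~q_21), q_21 = 0.
From the singleton clause (q_22), q_22 = 1.
From the singleton clause (~q_31), q_31 = 0.
From the singleton clause (q_32), q_32 = 1.
That conflicts with the unit clause (~q_32).
Undo q_11 and try q_11 = 0.
From the singleton clause (q_12), q_12 = 1.
From the singleton clause (~q_22), q_22 = 0.
From the singleton clause (q_21), q_21 = 1.
From the singleton clause (~q_31), q_31 = 0.
From the singleton clause (q_32), q_32 = 1.
That conflicts with the unit clause (~q_32).
Both values of q_11 lead to a conflict.
No assignment satisfies every clause.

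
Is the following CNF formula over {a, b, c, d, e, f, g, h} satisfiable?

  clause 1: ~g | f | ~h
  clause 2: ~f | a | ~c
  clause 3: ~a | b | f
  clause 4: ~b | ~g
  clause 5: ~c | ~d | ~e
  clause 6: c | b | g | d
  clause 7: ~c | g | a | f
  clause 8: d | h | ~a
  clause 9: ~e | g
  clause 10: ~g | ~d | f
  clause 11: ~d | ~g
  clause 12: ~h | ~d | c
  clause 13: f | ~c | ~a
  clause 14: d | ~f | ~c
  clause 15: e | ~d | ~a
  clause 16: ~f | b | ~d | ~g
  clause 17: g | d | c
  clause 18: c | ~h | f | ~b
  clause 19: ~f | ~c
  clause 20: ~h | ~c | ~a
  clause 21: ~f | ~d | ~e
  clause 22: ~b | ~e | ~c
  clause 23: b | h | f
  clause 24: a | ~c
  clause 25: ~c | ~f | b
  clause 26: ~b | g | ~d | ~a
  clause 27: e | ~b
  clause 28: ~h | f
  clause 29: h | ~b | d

Yes

Try b = 0.
Try a = 0.
From the singleton clause (~c), c = 0.
Try g = 1.
From the singleton clause (~d), d = 0.
Try f = 1.
Every clause is now satisfied; e, h are unconstrained.
A satisfying assignment: a ↦ 0; b ↦ 0; c ↦ 0; d ↦ 0; e ↦ 1; f ↦ 1; g ↦ 1; h ↦ 0.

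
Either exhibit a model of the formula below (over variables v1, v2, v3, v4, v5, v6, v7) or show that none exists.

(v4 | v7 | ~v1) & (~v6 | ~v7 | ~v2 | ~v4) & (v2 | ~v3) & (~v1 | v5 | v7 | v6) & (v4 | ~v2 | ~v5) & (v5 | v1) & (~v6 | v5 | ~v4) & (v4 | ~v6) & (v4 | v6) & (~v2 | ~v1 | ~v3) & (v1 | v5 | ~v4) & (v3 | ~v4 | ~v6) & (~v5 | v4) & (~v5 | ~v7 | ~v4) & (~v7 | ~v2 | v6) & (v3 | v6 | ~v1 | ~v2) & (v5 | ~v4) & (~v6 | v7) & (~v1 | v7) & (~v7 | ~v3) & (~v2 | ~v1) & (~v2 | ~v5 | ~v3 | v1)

Branch on v2: set v2 = 0.
The clause (~v3) is unit, so v3 = 0.
Branch on v5: set v5 = 1.
The clause (v4) is unit, so v4 = 1.
The clause (~v6) is unit, so v6 = 0.
The clause (~v7) is unit, so v7 = 0.
The clause (~v1) is unit, so v1 = 0.
This assignment satisfies each clause.

v1: 0,  v2: 0,  v3: 0,  v4: 1,  v5: 1,  v6: 0,  v7: 0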